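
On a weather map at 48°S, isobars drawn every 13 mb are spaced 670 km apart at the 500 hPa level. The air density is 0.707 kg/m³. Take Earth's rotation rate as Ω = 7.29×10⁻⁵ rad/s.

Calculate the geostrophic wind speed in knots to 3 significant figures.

49.2 knots

Coriolis parameter at 48°S:
f = 2Ω sin φ = 2 × 7.29×10⁻⁵ × sin 48° = 1.08×10⁻⁴ s⁻¹
Pressure gradient: |∂P/∂n| = 1300 Pa / 670000 m = 1.94×10⁻³ Pa/m
Geostrophic balance (pressure-gradient force = Coriolis force):
V_g = (1/(fρ)) |∂P/∂n| = 1.94×10⁻³ / (1.08×10⁻⁴ × 0.707) = 25.3 m/s
Converting: 25.3 m/s × 1.944 = 49.2 knots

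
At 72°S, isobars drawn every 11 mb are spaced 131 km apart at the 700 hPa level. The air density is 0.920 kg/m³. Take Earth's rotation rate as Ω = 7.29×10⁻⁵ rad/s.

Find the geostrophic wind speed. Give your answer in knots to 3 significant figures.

128 knots

Coriolis parameter at 72°S:
f = 2Ω sin φ = 2 × 7.29×10⁻⁵ × sin 72° = 1.39×10⁻⁴ s⁻¹
Pressure gradient: |∂P/∂n| = 1100 Pa / 131000 m = 8.40×10⁻³ Pa/m
Geostrophic balance (pressure-gradient force = Coriolis force):
V_g = (1/(fρ)) |∂P/∂n| = 8.40×10⁻³ / (1.39×10⁻⁴ × 0.920) = 65.8 m/s
Converting: 65.8 m/s × 1.944 = 128 knots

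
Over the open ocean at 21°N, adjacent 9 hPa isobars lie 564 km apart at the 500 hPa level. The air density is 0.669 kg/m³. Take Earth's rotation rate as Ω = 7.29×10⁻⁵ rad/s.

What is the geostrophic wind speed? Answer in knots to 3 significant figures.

88.7 knots

Coriolis parameter at 21°N:
f = 2Ω sin φ = 2 × 7.29×10⁻⁵ × sin 21° = 5.23×10⁻⁵ s⁻¹
Pressure gradient: |∂P/∂n| = 900 Pa / 564000 m = 1.60×10⁻³ Pa/m
Geostrophic balance (pressure-gradient force = Coriolis force):
V_g = (1/(fρ)) |∂P/∂n| = 1.60×10⁻³ / (5.23×10⁻⁵ × 0.669) = 45.7 m/s
Converting: 45.7 m/s × 1.944 = 88.7 knots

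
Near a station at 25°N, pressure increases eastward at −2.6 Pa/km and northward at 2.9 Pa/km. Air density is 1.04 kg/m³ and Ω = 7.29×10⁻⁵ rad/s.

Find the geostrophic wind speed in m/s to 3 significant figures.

Coriolis parameter at 25°N:
f = 2Ω sin φ = 2 × 7.29×10⁻⁵ × sin 25° = 6.16×10⁻⁵ s⁻¹
Component geostrophic relations (x east, y north):
u_g = −(1/(fρ)) ∂P/∂y,  v_g = (1/(fρ)) ∂P/∂x
u_g = −(2.9×10⁻³)/(6.16×10⁻⁵ × 1.04) = −45.3 m/s;  v_g = (−2.6×10⁻³)/(6.16×10⁻⁵ × 1.04) = −40.6 m/s
|V_g| = √(u_g² + v_g²) = 60.8 m/s

60.8 m/s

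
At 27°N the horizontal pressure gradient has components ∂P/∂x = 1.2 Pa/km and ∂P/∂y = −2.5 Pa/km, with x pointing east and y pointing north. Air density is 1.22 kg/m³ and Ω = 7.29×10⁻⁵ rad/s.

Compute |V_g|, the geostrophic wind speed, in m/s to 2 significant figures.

Coriolis parameter at 27°N:
f = 2Ω sin φ = 2 × 7.29×10⁻⁵ × sin 27° = 6.62×10⁻⁵ s⁻¹
Component geostrophic relations (x east, y north):
u_g = −(1/(fρ)) ∂P/∂y,  v_g = (1/(fρ)) ∂P/∂x
u_g = −(−2.5×10⁻³)/(6.62×10⁻⁵ × 1.22) = 31.0 m/s;  v_g = (1.2×10⁻³)/(6.62×10⁻⁵ × 1.22) = 14.9 m/s
|V_g| = √(u_g² + v_g²) = 34.3 m/s

34 m/s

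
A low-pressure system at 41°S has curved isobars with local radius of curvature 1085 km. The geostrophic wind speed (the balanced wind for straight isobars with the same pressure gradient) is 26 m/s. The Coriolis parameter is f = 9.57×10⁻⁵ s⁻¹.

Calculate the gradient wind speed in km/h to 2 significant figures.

Around a low, centrifugal force acts outward with Coriolis, so pressure-gradient force balances both:
(1/ρ)|∂P/∂n| = fV + V²/R  →  V² + fR·V − fR·V_g = 0
With fR = 9.57×10⁻⁵ × 1085×10³ m = 104 m/s:
V = [−fR + √((fR)² + 4 fR V_g)]/2 = [−104 + √(104² + 4×104×26)]/2 = 21.5 m/s
Subgeostrophic (V < V_g = 26 m/s), as expected around a low.
Converting: 21.5 m/s × 3.6 = 78 km/h

78 km/h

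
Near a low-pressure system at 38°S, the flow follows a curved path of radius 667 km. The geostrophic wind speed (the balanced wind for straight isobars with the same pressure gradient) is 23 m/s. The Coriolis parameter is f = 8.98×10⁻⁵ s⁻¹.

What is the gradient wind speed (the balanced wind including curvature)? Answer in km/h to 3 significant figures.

63.9 km/h

Around a low, centrifugal force acts outward with Coriolis, so pressure-gradient force balances both:
(1/ρ)|∂P/∂n| = fV + V²/R  →  V² + fR·V − fR·V_g = 0
With fR = 8.98×10⁻⁵ × 667×10³ m = 59.9 m/s:
V = [−fR + √((fR)² + 4 fR V_g)]/2 = [−59.9 + √(59.9² + 4×59.9×23)]/2 = 17.7 m/s
Subgeostrophic (V < V_g = 23 m/s), as expected around a low.
Converting: 17.7 m/s × 3.6 = 63.9 km/h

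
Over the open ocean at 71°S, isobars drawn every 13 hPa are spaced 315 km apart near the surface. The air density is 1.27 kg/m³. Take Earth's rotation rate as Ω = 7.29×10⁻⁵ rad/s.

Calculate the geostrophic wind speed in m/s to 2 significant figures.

24 m/s

Coriolis parameter at 71°S:
f = 2Ω sin φ = 2 × 7.29×10⁻⁵ × sin 71° = 1.38×10⁻⁴ s⁻¹
Pressure gradient: |∂P/∂n| = 1300 Pa / 315000 m = 4.13×10⁻³ Pa/m
Geostrophic balance (pressure-gradient force = Coriolis force):
V_g = (1/(fρ)) |∂P/∂n| = 4.13×10⁻³ / (1.38×10⁻⁴ × 1.27) = 23.6 m/s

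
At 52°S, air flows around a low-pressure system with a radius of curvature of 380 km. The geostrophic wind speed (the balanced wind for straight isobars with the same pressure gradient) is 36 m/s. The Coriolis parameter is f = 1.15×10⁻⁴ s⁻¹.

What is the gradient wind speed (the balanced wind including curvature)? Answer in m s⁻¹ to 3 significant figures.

Around a low, centrifugal force acts outward with Coriolis, so pressure-gradient force balances both:
(1/ρ)|∂P/∂n| = fV + V²/R  →  V² + fR·V − fR·V_g = 0
With fR = 1.15×10⁻⁴ × 380×10³ m = 43.7 m/s:
V = [−fR + √((fR)² + 4 fR V_g)]/2 = [−43.7 + √(43.7² + 4×43.7×36)]/2 = 23.4 m/s
Subgeostrophic (V < V_g = 36 m/s), as expected around a low.

23.4 m s⁻¹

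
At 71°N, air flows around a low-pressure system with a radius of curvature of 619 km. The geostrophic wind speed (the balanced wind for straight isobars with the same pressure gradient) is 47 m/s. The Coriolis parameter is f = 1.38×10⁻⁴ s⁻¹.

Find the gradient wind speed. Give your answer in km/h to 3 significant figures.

Around a low, centrifugal force acts outward with Coriolis, so pressure-gradient force balances both:
(1/ρ)|∂P/∂n| = fV + V²/R  →  V² + fR·V − fR·V_g = 0
With fR = 1.38×10⁻⁴ × 619×10³ m = 85.4 m/s:
V = [−fR + √((fR)² + 4 fR V_g)]/2 = [−85.4 + √(85.4² + 4×85.4×47)]/2 = 33.7 m/s
Subgeostrophic (V < V_g = 47 m/s), as expected around a low.
Converting: 33.7 m/s × 3.6 = 121 km/h

121 km/h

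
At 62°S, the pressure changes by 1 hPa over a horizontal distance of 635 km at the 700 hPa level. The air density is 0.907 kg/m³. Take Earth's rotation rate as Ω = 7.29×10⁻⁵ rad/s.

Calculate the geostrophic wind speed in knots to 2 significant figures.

Coriolis parameter at 62°S:
f = 2Ω sin φ = 2 × 7.29×10⁻⁵ × sin 62° = 1.29×10⁻⁴ s⁻¹
Pressure gradient: |∂P/∂n| = 100 Pa / 635000 m = 1.57×10⁻⁴ Pa/m
Geostrophic balance (pressure-gradient force = Coriolis force):
V_g = (1/(fρ)) |∂P/∂n| = 1.57×10⁻⁴ / (1.29×10⁻⁴ × 0.907) = 1.35 m/s
Converting: 1.35 m/s × 1.944 = 2.6 knots

2.6 knots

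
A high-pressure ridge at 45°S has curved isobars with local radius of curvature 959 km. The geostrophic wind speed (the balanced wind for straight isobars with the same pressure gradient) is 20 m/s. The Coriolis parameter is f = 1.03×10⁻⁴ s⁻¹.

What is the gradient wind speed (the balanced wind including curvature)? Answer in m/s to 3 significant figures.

27.9 m/s

Around a high, pressure-gradient force acts outward with centrifugal, so Coriolis balances both:
fV = (1/ρ)|∂P/∂n| + V²/R  →  V² − fR·V + fR·V_g = 0
With fR = 1.03×10⁻⁴ × 959×10³ m = 98.8 m/s:
V = [fR − √((fR)² − 4 fR V_g)]/2 = [98.8 − √(98.8² − 4×98.8×20)]/2 = 27.9 m/s
Supergeostrophic (V > V_g = 20 m/s), as expected around a high.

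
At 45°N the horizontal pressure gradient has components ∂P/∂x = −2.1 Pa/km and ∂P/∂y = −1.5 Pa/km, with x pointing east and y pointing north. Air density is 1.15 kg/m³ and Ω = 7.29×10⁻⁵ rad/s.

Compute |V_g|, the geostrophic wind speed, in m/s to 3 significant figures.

21.8 m/s

Coriolis parameter at 45°N:
f = 2Ω sin φ = 2 × 7.29×10⁻⁵ × sin 45° = 1.03×10⁻⁴ s⁻¹
Component geostrophic relations (x east, y north):
u_g = −(1/(fρ)) ∂P/∂y,  v_g = (1/(fρ)) ∂P/∂x
u_g = −(−1.5×10⁻³)/(1.03×10⁻⁴ × 1.15) = 12.7 m/s;  v_g = (−2.1×10⁻³)/(1.03×10⁻⁴ × 1.15) = −17.7 m/s
|V_g| = √(u_g² + v_g²) = 21.8 m/s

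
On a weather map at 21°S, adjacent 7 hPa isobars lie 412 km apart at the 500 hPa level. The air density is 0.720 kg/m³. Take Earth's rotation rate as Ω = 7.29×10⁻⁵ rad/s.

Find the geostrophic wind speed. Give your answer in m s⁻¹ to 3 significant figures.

Coriolis parameter at 21°S:
f = 2Ω sin φ = 2 × 7.29×10⁻⁵ × sin 21° = 5.23×10⁻⁵ s⁻¹
Pressure gradient: |∂P/∂n| = 700 Pa / 412000 m = 1.70×10⁻³ Pa/m
Geostrophic balance (pressure-gradient force = Coriolis force):
V_g = (1/(fρ)) |∂P/∂n| = 1.70×10⁻³ / (5.23×10⁻⁵ × 0.720) = 45.2 m/s

45.2 m s⁻¹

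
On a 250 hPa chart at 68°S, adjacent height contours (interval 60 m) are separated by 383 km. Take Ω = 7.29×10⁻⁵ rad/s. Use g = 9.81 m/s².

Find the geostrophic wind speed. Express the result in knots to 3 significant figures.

22.1 knots

Coriolis parameter at 68°S:
f = 2Ω sin φ = 2 × 7.29×10⁻⁵ × sin 68° = 1.35×10⁻⁴ s⁻¹
Height gradient: |∂Z/∂n| = 60 m / 383000 m = 1.57×10⁻⁴
On a pressure surface, geostrophic balance gives V_g = (g/f)|∂Z/∂n|:
V_g = 9.81 × 1.57×10⁻⁴ / 1.35×10⁻⁴ = 11.4 m/s
Converting: 11.4 m/s × 1.944 = 22.1 knots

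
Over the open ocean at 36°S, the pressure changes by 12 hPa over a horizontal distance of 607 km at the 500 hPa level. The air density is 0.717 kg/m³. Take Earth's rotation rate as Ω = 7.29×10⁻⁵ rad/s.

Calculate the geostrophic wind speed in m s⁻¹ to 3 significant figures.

32.2 m s⁻¹

Coriolis parameter at 36°S:
f = 2Ω sin φ = 2 × 7.29×10⁻⁵ × sin 36° = 8.57×10⁻⁵ s⁻¹
Pressure gradient: |∂P/∂n| = 1200 Pa / 607000 m = 1.98×10⁻³ Pa/m
Geostrophic balance (pressure-gradient force = Coriolis force):
V_g = (1/(fρ)) |∂P/∂n| = 1.98×10⁻³ / (8.57×10⁻⁵ × 0.717) = 32.2 m/s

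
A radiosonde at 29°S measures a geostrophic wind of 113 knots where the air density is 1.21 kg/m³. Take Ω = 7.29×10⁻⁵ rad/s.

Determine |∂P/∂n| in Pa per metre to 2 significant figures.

5.0×10⁻³ Pa/m

Coriolis parameter at 29°S:
f = 2Ω sin φ = 2 × 7.29×10⁻⁵ × sin 29° = 7.07×10⁻⁵ s⁻¹
Wind speed in SI: 113 knots = 58.1 m/s
Geostrophic balance rearranged: |∂P/∂n| = f ρ V_g
|∂P/∂n| = 7.07×10⁻⁵ × 1.21 × 58.1 = 4.97×10⁻³ Pa/m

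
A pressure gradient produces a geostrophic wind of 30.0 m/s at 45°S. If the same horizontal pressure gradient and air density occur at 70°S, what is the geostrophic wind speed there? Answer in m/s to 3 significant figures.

22.6 m/s

With the same pressure gradient and density, V_g ∝ 1/f ∝ 1/sin φ.
V₂ = V₁ · sin φ₁ / sin φ₂ = 30.0 × sin 45° / sin 70°
V₂ = 30.0 × 0.7071/0.9397 = 22.6 m/s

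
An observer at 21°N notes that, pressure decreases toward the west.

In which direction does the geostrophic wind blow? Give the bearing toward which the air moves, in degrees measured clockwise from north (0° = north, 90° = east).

000°

The pressure-gradient force points toward the west (bearing 270°).
Geostrophic balance: in the Northern Hemisphere the Coriolis force deflects motion to the right, so the geostrophic wind blows 90° to the right of the pressure-gradient force (low pressure on the left).
Rotating 270° by 90° clockwise gives 000° — the wind blows toward the north.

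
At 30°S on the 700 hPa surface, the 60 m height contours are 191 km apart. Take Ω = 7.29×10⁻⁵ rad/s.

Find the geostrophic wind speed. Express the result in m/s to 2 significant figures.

42 m/s

Coriolis parameter at 30°S:
f = 2Ω sin φ = 2 × 7.29×10⁻⁵ × sin 30° = 7.29×10⁻⁵ s⁻¹
Height gradient: |∂Z/∂n| = 60 m / 191000 m = 3.14×10⁻⁴
On a pressure surface, geostrophic balance gives V_g = (g/f)|∂Z/∂n|:
V_g = 9.81 × 3.14×10⁻⁴ / 7.29×10⁻⁵ = 42.3 m/s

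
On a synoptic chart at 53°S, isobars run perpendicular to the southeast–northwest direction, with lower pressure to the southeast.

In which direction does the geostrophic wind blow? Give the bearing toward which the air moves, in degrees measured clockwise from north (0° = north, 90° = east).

The pressure-gradient force points toward the southeast (bearing 135°).
Geostrophic balance: in the Southern Hemisphere the Coriolis force deflects motion to the left, so the geostrophic wind blows 90° to the left of the pressure-gradient force (low pressure on the right).
Rotating 135° by 90° counterclockwise gives 045° — the wind blows toward the northeast.

045°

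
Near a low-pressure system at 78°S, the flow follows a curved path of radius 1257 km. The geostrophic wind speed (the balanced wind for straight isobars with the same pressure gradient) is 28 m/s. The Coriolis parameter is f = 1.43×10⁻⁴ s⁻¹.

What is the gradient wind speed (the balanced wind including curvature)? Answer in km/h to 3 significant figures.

Around a low, centrifugal force acts outward with Coriolis, so pressure-gradient force balances both:
(1/ρ)|∂P/∂n| = fV + V²/R  →  V² + fR·V − fR·V_g = 0
With fR = 1.43×10⁻⁴ × 1257×10³ m = 180 m/s:
V = [−fR + √((fR)² + 4 fR V_g)]/2 = [−180 + √(180² + 4×180×28)]/2 = 24.6 m/s
Subgeostrophic (V < V_g = 28 m/s), as expected around a low.
Converting: 24.6 m/s × 3.6 = 88.7 km/h

88.7 km/h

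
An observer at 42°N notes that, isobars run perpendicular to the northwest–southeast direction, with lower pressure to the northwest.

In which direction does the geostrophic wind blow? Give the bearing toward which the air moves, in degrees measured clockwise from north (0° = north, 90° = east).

045°

The pressure-gradient force points toward the northwest (bearing 315°).
Geostrophic balance: in the Northern Hemisphere the Coriolis force deflects motion to the right, so the geostrophic wind blows 90° to the right of the pressure-gradient force (low pressure on the left).
Rotating 315° by 90° clockwise gives 045° — the wind blows toward the northeast.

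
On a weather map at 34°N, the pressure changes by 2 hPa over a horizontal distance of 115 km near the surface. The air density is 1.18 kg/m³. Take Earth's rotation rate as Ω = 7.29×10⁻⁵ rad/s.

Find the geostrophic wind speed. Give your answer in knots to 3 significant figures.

35.1 knots

Coriolis parameter at 34°N:
f = 2Ω sin φ = 2 × 7.29×10⁻⁵ × sin 34° = 8.15×10⁻⁵ s⁻¹
Pressure gradient: |∂P/∂n| = 200 Pa / 115000 m = 1.74×10⁻³ Pa/m
Geostrophic balance (pressure-gradient force = Coriolis force):
V_g = (1/(fρ)) |∂P/∂n| = 1.74×10⁻³ / (8.15×10⁻⁵ × 1.18) = 18.1 m/s
Converting: 18.1 m/s × 1.944 = 35.1 knots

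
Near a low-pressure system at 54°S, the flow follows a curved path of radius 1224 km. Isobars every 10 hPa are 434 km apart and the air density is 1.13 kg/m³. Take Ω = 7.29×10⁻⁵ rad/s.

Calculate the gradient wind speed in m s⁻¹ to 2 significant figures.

Coriolis parameter at 54°S:
f = 2Ω sin φ = 2 × 7.29×10⁻⁵ × sin 54° = 1.18×10⁻⁴ s⁻¹
Pressure gradient: |∂P/∂n| = 1000 Pa / 434000 m = 2.30×10⁻³ Pa/m
Geostrophic speed: V_g = |∂P/∂n|/(fρ) = 2.30×10⁻³/(1.18×10⁻⁴ × 1.13) = 17.3 m/s
Around a low, centrifugal force acts outward with Coriolis, so pressure-gradient force balances both:
(1/ρ)|∂P/∂n| = fV + V²/R  →  V² + fR·V − fR·V_g = 0
With fR = 1.18×10⁻⁴ × 1224×10³ m = 144 m/s:
V = [−fR + √((fR)² + 4 fR V_g)]/2 = [−144 + √(144² + 4×144×17.3)]/2 = 15.6 m/s
Subgeostrophic (V < V_g = 17.3 m/s), as expected around a low.

16 m s⁻¹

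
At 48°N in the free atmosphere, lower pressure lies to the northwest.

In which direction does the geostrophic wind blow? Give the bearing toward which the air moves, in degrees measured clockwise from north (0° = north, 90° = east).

045°

The pressure-gradient force points toward the northwest (bearing 315°).
Geostrophic balance: in the Northern Hemisphere the Coriolis force deflects motion to the right, so the geostrophic wind blows 90° to the right of the pressure-gradient force (low pressure on the left).
Rotating 315° by 90° clockwise gives 045° — the wind blows toward the northeast.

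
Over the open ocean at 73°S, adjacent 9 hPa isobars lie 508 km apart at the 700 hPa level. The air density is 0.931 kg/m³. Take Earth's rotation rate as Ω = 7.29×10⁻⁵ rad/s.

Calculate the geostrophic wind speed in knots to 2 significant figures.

27 knots

Coriolis parameter at 73°S:
f = 2Ω sin φ = 2 × 7.29×10⁻⁵ × sin 73° = 1.39×10⁻⁴ s⁻¹
Pressure gradient: |∂P/∂n| = 900 Pa / 508000 m = 1.77×10⁻³ Pa/m
Geostrophic balance (pressure-gradient force = Coriolis force):
V_g = (1/(fρ)) |∂P/∂n| = 1.77×10⁻³ / (1.39×10⁻⁴ × 0.931) = 13.6 m/s
Converting: 13.6 m/s × 1.944 = 27 knots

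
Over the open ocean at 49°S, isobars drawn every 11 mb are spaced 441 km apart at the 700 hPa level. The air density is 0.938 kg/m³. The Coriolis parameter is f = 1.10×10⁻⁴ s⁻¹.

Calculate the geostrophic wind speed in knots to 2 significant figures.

Pressure gradient: |∂P/∂n| = 1100 Pa / 441000 m = 2.49×10⁻³ Pa/m
Geostrophic balance (pressure-gradient force = Coriolis force):
V_g = (1/(fρ)) |∂P/∂n| = 2.49×10⁻³ / (1.10×10⁻⁴ × 0.938) = 24.2 m/s
Converting: 24.2 m/s × 1.944 = 47 knots

47 knots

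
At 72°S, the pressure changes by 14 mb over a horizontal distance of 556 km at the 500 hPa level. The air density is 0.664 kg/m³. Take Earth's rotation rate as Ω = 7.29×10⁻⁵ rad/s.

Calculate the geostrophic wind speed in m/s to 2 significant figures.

Coriolis parameter at 72°S:
f = 2Ω sin φ = 2 × 7.29×10⁻⁵ × sin 72° = 1.39×10⁻⁴ s⁻¹
Pressure gradient: |∂P/∂n| = 1400 Pa / 556000 m = 2.52×10⁻³ Pa/m
Geostrophic balance (pressure-gradient force = Coriolis force):
V_g = (1/(fρ)) |∂P/∂n| = 2.52×10⁻³ / (1.39×10⁻⁴ × 0.664) = 27.3 m/s

27 m/s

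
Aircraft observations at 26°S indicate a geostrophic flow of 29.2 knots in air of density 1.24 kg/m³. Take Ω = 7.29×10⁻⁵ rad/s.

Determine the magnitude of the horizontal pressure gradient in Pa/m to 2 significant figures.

Coriolis parameter at 26°S:
f = 2Ω sin φ = 2 × 7.29×10⁻⁵ × sin 26° = 6.39×10⁻⁵ s⁻¹
Wind speed in SI: 29.2 knots = 15.0 m/s
Geostrophic balance rearranged: |∂P/∂n| = f ρ V_g
|∂P/∂n| = 6.39×10⁻⁵ × 1.24 × 15.0 = 1.19×10⁻³ Pa/m

1.2×10⁻³ Pa/m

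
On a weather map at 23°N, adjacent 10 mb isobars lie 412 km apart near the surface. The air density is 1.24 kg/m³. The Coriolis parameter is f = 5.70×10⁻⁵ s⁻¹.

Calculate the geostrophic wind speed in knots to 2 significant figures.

Pressure gradient: |∂P/∂n| = 1000 Pa / 412000 m = 2.43×10⁻³ Pa/m
Geostrophic balance (pressure-gradient force = Coriolis force):
V_g = (1/(fρ)) |∂P/∂n| = 2.43×10⁻³ / (5.70×10⁻⁵ × 1.24) = 34.3 m/s
Converting: 34.3 m/s × 1.944 = 67 knots

67 knots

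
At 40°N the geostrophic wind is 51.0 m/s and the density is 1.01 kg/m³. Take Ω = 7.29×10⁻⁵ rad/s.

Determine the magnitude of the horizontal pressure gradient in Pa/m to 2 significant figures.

Coriolis parameter at 40°N:
f = 2Ω sin φ = 2 × 7.29×10⁻⁵ × sin 40° = 9.37×10⁻⁵ s⁻¹
Geostrophic balance rearranged: |∂P/∂n| = f ρ V_g
|∂P/∂n| = 9.37×10⁻⁵ × 1.01 × 51.0 = 4.83×10⁻³ Pa/m

4.8×10⁻³ Pa/m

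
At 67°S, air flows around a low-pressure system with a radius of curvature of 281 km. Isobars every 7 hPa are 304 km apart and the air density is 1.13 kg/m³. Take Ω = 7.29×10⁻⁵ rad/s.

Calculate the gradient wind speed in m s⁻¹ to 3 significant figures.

Coriolis parameter at 67°S:
f = 2Ω sin φ = 2 × 7.29×10⁻⁵ × sin 67° = 1.34×10⁻⁴ s⁻¹
Pressure gradient: |∂P/∂n| = 700 Pa / 304000 m = 2.30×10⁻³ Pa/m
Geostrophic speed: V_g = |∂P/∂n|/(fρ) = 2.30×10⁻³/(1.34×10⁻⁴ × 1.13) = 15.2 m/s
Around a low, centrifugal force acts outward with Coriolis, so pressure-gradient force balances both:
(1/ρ)|∂P/∂n| = fV + V²/R  →  V² + fR·V − fR·V_g = 0
With fR = 1.34×10⁻⁴ × 281×10³ m = 37.7 m/s:
V = [−fR + √((fR)² + 4 fR V_g)]/2 = [−37.7 + √(37.7² + 4×37.7×15.2)]/2 = 11.6 m/s
Subgeostrophic (V < V_g = 15.2 m/s), as expected around a low.

11.6 m s⁻¹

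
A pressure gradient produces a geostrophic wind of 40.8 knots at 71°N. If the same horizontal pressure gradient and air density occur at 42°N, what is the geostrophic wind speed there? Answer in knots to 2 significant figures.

58 knots

With the same pressure gradient and density, V_g ∝ 1/f ∝ 1/sin φ.
V₂ = V₁ · sin φ₁ / sin φ₂ = 40.8 × sin 71° / sin 42°
V₂ = 40.8 × 0.9455/0.6691 = 58 knots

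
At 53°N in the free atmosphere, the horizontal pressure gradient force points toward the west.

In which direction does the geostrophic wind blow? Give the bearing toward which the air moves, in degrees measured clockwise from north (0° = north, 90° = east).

The pressure-gradient force points toward the west (bearing 270°).
Geostrophic balance: in the Northern Hemisphere the Coriolis force deflects motion to the right, so the geostrophic wind blows 90° to the right of the pressure-gradient force (low pressure on the left).
Rotating 270° by 90° clockwise gives 000° — the wind blows toward the north.

000°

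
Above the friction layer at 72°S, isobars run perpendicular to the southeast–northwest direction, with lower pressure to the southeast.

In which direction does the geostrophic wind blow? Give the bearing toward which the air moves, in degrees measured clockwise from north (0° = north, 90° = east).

The pressure-gradient force points toward the southeast (bearing 135°).
Geostrophic balance: in the Southern Hemisphere the Coriolis force deflects motion to the left, so the geostrophic wind blows 90° to the left of the pressure-gradient force (low pressure on the right).
Rotating 135° by 90° counterclockwise gives 045° — the wind blows toward the northeast.

045°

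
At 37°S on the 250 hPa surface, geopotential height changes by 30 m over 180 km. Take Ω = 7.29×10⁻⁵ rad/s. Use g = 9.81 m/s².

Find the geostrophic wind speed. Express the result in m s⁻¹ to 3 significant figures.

18.6 m s⁻¹

Coriolis parameter at 37°S:
f = 2Ω sin φ = 2 × 7.29×10⁻⁵ × sin 37° = 8.77×10⁻⁵ s⁻¹
Height gradient: |∂Z/∂n| = 30 m / 180000 m = 1.67×10⁻⁴
On a pressure surface, geostrophic balance gives V_g = (g/f)|∂Z/∂n|:
V_g = 9.81 × 1.67×10⁻⁴ / 8.77×10⁻⁵ = 18.6 m/s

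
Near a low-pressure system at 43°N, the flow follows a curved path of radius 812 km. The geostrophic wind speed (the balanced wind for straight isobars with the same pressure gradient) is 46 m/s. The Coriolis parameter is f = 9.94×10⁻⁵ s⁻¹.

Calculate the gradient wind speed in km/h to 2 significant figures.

120 km/h

Around a low, centrifugal force acts outward with Coriolis, so pressure-gradient force balances both:
(1/ρ)|∂P/∂n| = fV + V²/R  →  V² + fR·V − fR·V_g = 0
With fR = 9.94×10⁻⁵ × 812×10³ m = 80.7 m/s:
V = [−fR + √((fR)² + 4 fR V_g)]/2 = [−80.7 + √(80.7² + 4×80.7×46)]/2 = 32.7 m/s
Subgeostrophic (V < V_g = 46 m/s), as expected around a low.
Converting: 32.7 m/s × 3.6 = 120 km/h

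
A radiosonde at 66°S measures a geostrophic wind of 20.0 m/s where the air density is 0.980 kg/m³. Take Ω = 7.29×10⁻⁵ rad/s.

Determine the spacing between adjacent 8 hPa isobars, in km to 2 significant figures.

Coriolis parameter at 66°S:
f = 2Ω sin φ = 2 × 7.29×10⁻⁵ × sin 66° = 1.33×10⁻⁴ s⁻¹
Geostrophic balance rearranged: |∂P/∂n| = f ρ V_g
|∂P/∂n| = 1.33×10⁻⁴ × 0.980 × 20.0 = 2.61×10⁻³ Pa/m
Isobar spacing: Δn = ΔP/|∂P/∂n| = 800 Pa / 2.61×10⁻³ Pa/m = 306441 m ≈ 310 km

310 km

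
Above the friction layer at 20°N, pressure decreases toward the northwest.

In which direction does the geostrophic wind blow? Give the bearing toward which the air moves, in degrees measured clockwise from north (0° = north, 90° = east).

The pressure-gradient force points toward the northwest (bearing 315°).
Geostrophic balance: in the Northern Hemisphere the Coriolis force deflects motion to the right, so the geostrophic wind blows 90° to the right of the pressure-gradient force (low pressure on the left).
Rotating 315° by 90° clockwise gives 045° — the wind blows toward the northeast.

045°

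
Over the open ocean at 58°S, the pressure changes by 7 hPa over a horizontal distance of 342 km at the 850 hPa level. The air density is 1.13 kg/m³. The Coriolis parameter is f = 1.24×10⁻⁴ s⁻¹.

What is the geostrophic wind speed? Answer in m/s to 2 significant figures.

15 m/s

Pressure gradient: |∂P/∂n| = 700 Pa / 342000 m = 2.05×10⁻³ Pa/m
Geostrophic balance (pressure-gradient force = Coriolis force):
V_g = (1/(fρ)) |∂P/∂n| = 2.05×10⁻³ / (1.24×10⁻⁴ × 1.13) = 14.6 m/s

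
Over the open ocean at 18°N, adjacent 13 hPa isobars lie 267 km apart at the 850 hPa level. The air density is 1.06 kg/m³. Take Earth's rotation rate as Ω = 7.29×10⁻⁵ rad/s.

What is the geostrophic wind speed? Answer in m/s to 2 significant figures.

100 m/s

Coriolis parameter at 18°N:
f = 2Ω sin φ = 2 × 7.29×10⁻⁵ × sin 18° = 4.51×10⁻⁵ s⁻¹
Pressure gradient: |∂P/∂n| = 1300 Pa / 267000 m = 4.87×10⁻³ Pa/m
Geostrophic balance (pressure-gradient force = Coriolis force):
V_g = (1/(fρ)) |∂P/∂n| = 4.87×10⁻³ / (4.51×10⁻⁵ × 1.06) = 102 m/s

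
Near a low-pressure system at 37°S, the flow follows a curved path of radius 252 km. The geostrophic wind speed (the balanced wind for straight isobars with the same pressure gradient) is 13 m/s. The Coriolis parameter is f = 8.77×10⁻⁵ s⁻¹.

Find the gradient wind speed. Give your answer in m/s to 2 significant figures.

9.2 m/s

Around a low, centrifugal force acts outward with Coriolis, so pressure-gradient force balances both:
(1/ρ)|∂P/∂n| = fV + V²/R  →  V² + fR·V − fR·V_g = 0
With fR = 8.77×10⁻⁵ × 252×10³ m = 22.1 m/s:
V = [−fR + √((fR)² + 4 fR V_g)]/2 = [−22.1 + √(22.1² + 4×22.1×13)]/2 = 9.18 m/s
Subgeostrophic (V < V_g = 13 m/s), as expected around a low.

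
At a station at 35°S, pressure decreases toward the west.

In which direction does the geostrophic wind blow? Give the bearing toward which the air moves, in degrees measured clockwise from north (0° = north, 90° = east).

The pressure-gradient force points toward the west (bearing 270°).
Geostrophic balance: in the Southern Hemisphere the Coriolis force deflects motion to the left, so the geostrophic wind blows 90° to the left of the pressure-gradient force (low pressure on the right).
Rotating 270° by 90° counterclockwise gives 180° — the wind blows toward the south.

180°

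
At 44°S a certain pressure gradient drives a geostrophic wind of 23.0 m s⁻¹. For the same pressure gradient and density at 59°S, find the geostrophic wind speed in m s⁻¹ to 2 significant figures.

19 m s⁻¹

With the same pressure gradient and density, V_g ∝ 1/f ∝ 1/sin φ.
V₂ = V₁ · sin φ₁ / sin φ₂ = 23.0 × sin 44° / sin 59°
V₂ = 23.0 × 0.6947/0.8572 = 19 m s⁻¹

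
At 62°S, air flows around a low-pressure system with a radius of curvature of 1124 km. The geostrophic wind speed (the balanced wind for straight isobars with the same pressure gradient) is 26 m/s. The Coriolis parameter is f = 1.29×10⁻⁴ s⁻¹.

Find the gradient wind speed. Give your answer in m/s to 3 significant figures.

22.5 m/s

Around a low, centrifugal force acts outward with Coriolis, so pressure-gradient force balances both:
(1/ρ)|∂P/∂n| = fV + V²/R  →  V² + fR·V − fR·V_g = 0
With fR = 1.29×10⁻⁴ × 1124×10³ m = 145 m/s:
V = [−fR + √((fR)² + 4 fR V_g)]/2 = [−145 + √(145² + 4×145×26)]/2 = 22.5 m/s
Subgeostrophic (V < V_g = 26 m/s), as expected around a low.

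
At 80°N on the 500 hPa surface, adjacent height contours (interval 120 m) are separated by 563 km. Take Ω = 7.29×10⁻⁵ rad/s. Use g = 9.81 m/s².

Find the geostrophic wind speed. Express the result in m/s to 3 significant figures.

14.6 m/s

Coriolis parameter at 80°N:
f = 2Ω sin φ = 2 × 7.29×10⁻⁵ × sin 80° = 1.44×10⁻⁴ s⁻¹
Height gradient: |∂Z/∂n| = 120 m / 563000 m = 2.13×10⁻⁴
On a pressure surface, geostrophic balance gives V_g = (g/f)|∂Z/∂n|:
V_g = 9.81 × 2.13×10⁻⁴ / 1.44×10⁻⁴ = 14.6 m/s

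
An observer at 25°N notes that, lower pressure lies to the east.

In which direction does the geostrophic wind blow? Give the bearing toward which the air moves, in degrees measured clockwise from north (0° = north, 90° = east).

180°

The pressure-gradient force points toward the east (bearing 090°).
Geostrophic balance: in the Northern Hemisphere the Coriolis force deflects motion to the right, so the geostrophic wind blows 90° to the right of the pressure-gradient force (low pressure on the left).
Rotating 090° by 90° clockwise gives 180° — the wind blows toward the south.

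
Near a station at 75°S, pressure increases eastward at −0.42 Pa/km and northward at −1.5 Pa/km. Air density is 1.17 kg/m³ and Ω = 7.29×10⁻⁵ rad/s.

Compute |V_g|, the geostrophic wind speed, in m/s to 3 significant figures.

Coriolis parameter at 75°S:
f = 2Ω sin φ = 2 × 7.29×10⁻⁵ × sin 75° = 1.41×10⁻⁴ s⁻¹
In the Southern Hemisphere f is negative: f = −1.41×10⁻⁴ s⁻¹.
Component geostrophic relations (x east, y north):
u_g = −(1/(fρ)) ∂P/∂y,  v_g = (1/(fρ)) ∂P/∂x
u_g = −(−1.5×10⁻³)/(−1.41×10⁻⁴ × 1.17) = −9.10 m/s;  v_g = (−0.42×10⁻³)/(−1.41×10⁻⁴ × 1.17) = 2.55 m/s
|V_g| = √(u_g² + v_g²) = 9.45 m/s

9.45 m/s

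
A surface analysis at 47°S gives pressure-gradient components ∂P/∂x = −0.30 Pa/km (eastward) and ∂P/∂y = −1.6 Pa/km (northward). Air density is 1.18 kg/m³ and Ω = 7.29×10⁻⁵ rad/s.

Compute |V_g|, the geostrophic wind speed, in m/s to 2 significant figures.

Coriolis parameter at 47°S:
f = 2Ω sin φ = 2 × 7.29×10⁻⁵ × sin 47° = 1.07×10⁻⁴ s⁻¹
In the Southern Hemisphere f is negative: f = −1.07×10⁻⁴ s⁻¹.
Component geostrophic relations (x east, y north):
u_g = −(1/(fρ)) ∂P/∂y,  v_g = (1/(fρ)) ∂P/∂x
u_g = −(−1.6×10⁻³)/(−1.07×10⁻⁴ × 1.18) = −12.7 m/s;  v_g = (−0.30×10⁻³)/(−1.07×10⁻⁴ × 1.18) = 2.38 m/s
|V_g| = √(u_g² + v_g²) = 12.9 m/s

13 m/s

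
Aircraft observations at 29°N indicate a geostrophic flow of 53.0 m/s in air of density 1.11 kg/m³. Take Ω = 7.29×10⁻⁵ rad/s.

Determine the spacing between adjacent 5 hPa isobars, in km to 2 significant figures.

120 km

Coriolis parameter at 29°N:
f = 2Ω sin φ = 2 × 7.29×10⁻⁵ × sin 29° = 7.07×10⁻⁵ s⁻¹
Geostrophic balance rearranged: |∂P/∂n| = f ρ V_g
|∂P/∂n| = 7.07×10⁻⁵ × 1.11 × 53.0 = 4.16×10⁻³ Pa/m
Isobar spacing: Δn = ΔP/|∂P/∂n| = 500 Pa / 4.16×10⁻³ Pa/m = 120238 m ≈ 120 km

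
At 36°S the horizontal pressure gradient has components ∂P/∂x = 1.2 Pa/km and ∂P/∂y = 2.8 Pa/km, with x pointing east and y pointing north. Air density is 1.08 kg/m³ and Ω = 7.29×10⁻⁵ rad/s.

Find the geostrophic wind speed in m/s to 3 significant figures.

32.9 m/s

Coriolis parameter at 36°S:
f = 2Ω sin φ = 2 × 7.29×10⁻⁵ × sin 36° = 8.57×10⁻⁵ s⁻¹
In the Southern Hemisphere f is negative: f = −8.57×10⁻⁵ s⁻¹.
Component geostrophic relations (x east, y north):
u_g = −(1/(fρ)) ∂P/∂y,  v_g = (1/(fρ)) ∂P/∂x
u_g = −(2.8×10⁻³)/(−8.57×10⁻⁵ × 1.08) = 30.3 m/s;  v_g = (1.2×10⁻³)/(−8.57×10⁻⁵ × 1.08) = −13.0 m/s
|V_g| = √(u_g² + v_g²) = 32.9 m/s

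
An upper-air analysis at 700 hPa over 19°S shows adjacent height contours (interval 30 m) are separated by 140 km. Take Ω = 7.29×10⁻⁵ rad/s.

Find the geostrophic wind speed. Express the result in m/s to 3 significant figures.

Coriolis parameter at 19°S:
f = 2Ω sin φ = 2 × 7.29×10⁻⁵ × sin 19° = 4.75×10⁻⁵ s⁻¹
Height gradient: |∂Z/∂n| = 30 m / 140000 m = 2.14×10⁻⁴
On a pressure surface, geostrophic balance gives V_g = (g/f)|∂Z/∂n|:
V_g = 9.81 × 2.14×10⁻⁴ / 4.75×10⁻⁵ = 44.3 m/s

44.3 m/s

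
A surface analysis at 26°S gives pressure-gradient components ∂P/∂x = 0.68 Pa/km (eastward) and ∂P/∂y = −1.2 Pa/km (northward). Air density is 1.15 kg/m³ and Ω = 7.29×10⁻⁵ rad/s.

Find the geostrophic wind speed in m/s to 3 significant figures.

18.8 m/s

Coriolis parameter at 26°S:
f = 2Ω sin φ = 2 × 7.29×10⁻⁵ × sin 26° = 6.39×10⁻⁵ s⁻¹
In the Southern Hemisphere f is negative: f = −6.39×10⁻⁵ s⁻¹.
Component geostrophic relations (x east, y north):
u_g = −(1/(fρ)) ∂P/∂y,  v_g = (1/(fρ)) ∂P/∂x
u_g = −(−1.2×10⁻³)/(−6.39×10⁻⁵ × 1.15) = −16.3 m/s;  v_g = (0.68×10⁻³)/(−6.39×10⁻⁵ × 1.15) = −9.25 m/s
|V_g| = √(u_g² + v_g²) = 18.8 m/s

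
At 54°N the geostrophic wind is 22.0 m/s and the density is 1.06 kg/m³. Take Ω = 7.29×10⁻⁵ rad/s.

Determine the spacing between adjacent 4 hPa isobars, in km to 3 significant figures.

Coriolis parameter at 54°N:
f = 2Ω sin φ = 2 × 7.29×10⁻⁵ × sin 54° = 1.18×10⁻⁴ s⁻¹
Geostrophic balance rearranged: |∂P/∂n| = f ρ V_g
|∂P/∂n| = 1.18×10⁻⁴ × 1.06 × 22.0 = 2.75×10⁻³ Pa/m
Isobar spacing: Δn = ΔP/|∂P/∂n| = 400 Pa / 2.75×10⁻³ Pa/m = 145417 m ≈ 145 km

145 km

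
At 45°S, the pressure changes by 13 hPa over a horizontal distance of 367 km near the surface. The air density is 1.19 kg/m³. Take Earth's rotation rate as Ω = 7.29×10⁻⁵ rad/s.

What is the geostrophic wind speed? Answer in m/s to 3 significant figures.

Coriolis parameter at 45°S:
f = 2Ω sin φ = 2 × 7.29×10⁻⁵ × sin 45° = 1.03×10⁻⁴ s⁻¹
Pressure gradient: |∂P/∂n| = 1300 Pa / 367000 m = 3.54×10⁻³ Pa/m
Geostrophic balance (pressure-gradient force = Coriolis force):
V_g = (1/(fρ)) |∂P/∂n| = 3.54×10⁻³ / (1.03×10⁻⁴ × 1.19) = 28.9 m/s

28.9 m/s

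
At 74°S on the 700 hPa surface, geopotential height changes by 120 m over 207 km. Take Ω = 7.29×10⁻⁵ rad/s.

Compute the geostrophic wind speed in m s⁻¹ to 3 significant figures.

40.6 m s⁻¹

Coriolis parameter at 74°S:
f = 2Ω sin φ = 2 × 7.29×10⁻⁵ × sin 74° = 1.40×10⁻⁴ s⁻¹
Height gradient: |∂Z/∂n| = 120 m / 207000 m = 5.80×10⁻⁴
On a pressure surface, geostrophic balance gives V_g = (g/f)|∂Z/∂n|:
V_g = 9.81 × 5.80×10⁻⁴ / 1.40×10⁻⁴ = 40.6 m/s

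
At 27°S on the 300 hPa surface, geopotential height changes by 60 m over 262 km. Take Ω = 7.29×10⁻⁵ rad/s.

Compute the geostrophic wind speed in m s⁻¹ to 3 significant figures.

33.9 m s⁻¹

Coriolis parameter at 27°S:
f = 2Ω sin φ = 2 × 7.29×10⁻⁵ × sin 27° = 6.62×10⁻⁵ s⁻¹
Height gradient: |∂Z/∂n| = 60 m / 262000 m = 2.29×10⁻⁴
On a pressure surface, geostrophic balance gives V_g = (g/f)|∂Z/∂n|:
V_g = 9.81 × 2.29×10⁻⁴ / 6.62×10⁻⁵ = 33.9 m/s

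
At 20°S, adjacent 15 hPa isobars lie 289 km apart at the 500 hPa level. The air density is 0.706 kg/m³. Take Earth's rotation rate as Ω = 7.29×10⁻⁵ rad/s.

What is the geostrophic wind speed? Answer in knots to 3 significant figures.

287 knots

Coriolis parameter at 20°S:
f = 2Ω sin φ = 2 × 7.29×10⁻⁵ × sin 20° = 4.99×10⁻⁵ s⁻¹
Pressure gradient: |∂P/∂n| = 1500 Pa / 289000 m = 5.19×10⁻³ Pa/m
Geostrophic balance (pressure-gradient force = Coriolis force):
V_g = (1/(fρ)) |∂P/∂n| = 5.19×10⁻³ / (4.99×10⁻⁵ × 0.706) = 147 m/s
Converting: 147 m/s × 1.944 = 287 knots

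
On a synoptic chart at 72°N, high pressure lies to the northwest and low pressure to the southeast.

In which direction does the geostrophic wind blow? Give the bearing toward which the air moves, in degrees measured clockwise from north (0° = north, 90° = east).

The pressure-gradient force points toward the southeast (bearing 135°).
Geostrophic balance: in the Northern Hemisphere the Coriolis force deflects motion to the right, so the geostrophic wind blows 90° to the right of the pressure-gradient force (low pressure on the left).
Rotating 135° by 90° clockwise gives 225° — the wind blows toward the southwest.

225°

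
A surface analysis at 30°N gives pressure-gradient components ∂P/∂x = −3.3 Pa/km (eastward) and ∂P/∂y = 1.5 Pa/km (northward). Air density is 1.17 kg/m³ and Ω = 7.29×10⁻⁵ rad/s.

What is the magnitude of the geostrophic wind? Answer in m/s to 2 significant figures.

42 m/s

Coriolis parameter at 30°N:
f = 2Ω sin φ = 2 × 7.29×10⁻⁵ × sin 30° = 7.29×10⁻⁵ s⁻¹
Component geostrophic relations (x east, y north):
u_g = −(1/(fρ)) ∂P/∂y,  v_g = (1/(fρ)) ∂P/∂x
u_g = −(1.5×10⁻³)/(7.29×10⁻⁵ × 1.17) = −17.6 m/s;  v_g = (−3.3×10⁻³)/(7.29×10⁻⁵ × 1.17) = −38.7 m/s
|V_g| = √(u_g² + v_g²) = 42.5 m/s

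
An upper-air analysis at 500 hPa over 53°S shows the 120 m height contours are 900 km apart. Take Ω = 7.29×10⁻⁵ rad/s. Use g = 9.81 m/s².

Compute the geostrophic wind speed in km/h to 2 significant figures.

Coriolis parameter at 53°S:
f = 2Ω sin φ = 2 × 7.29×10⁻⁵ × sin 53° = 1.16×10⁻⁴ s⁻¹
Height gradient: |∂Z/∂n| = 120 m / 900000 m = 1.33×10⁻⁴
On a pressure surface, geostrophic balance gives V_g = (g/f)|∂Z/∂n|:
V_g = 9.81 × 1.33×10⁻⁴ / 1.16×10⁻⁴ = 11.2 m/s
Converting: 11.2 m/s × 3.6 = 40 km/h

40 km/h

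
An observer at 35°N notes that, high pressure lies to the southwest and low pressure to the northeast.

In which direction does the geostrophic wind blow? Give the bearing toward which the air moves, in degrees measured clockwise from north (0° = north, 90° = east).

135°

The pressure-gradient force points toward the northeast (bearing 045°).
Geostrophic balance: in the Northern Hemisphere the Coriolis force deflects motion to the right, so the geostrophic wind blows 90° to the right of the pressure-gradient force (low pressure on the left).
Rotating 045° by 90° clockwise gives 135° — the wind blows toward the southeast.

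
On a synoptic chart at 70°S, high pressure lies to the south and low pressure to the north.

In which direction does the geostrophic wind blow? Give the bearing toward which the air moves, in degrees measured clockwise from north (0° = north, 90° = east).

The pressure-gradient force points toward the north (bearing 000°).
Geostrophic balance: in the Southern Hemisphere the Coriolis force deflects motion to the left, so the geostrophic wind blows 90° to the left of the pressure-gradient force (low pressure on the right).
Rotating 000° by 90° counterclockwise gives 270° — the wind blows toward the west.

270°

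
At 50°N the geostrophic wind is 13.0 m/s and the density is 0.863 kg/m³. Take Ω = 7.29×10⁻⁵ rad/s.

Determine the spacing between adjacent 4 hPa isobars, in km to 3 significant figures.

Coriolis parameter at 50°N:
f = 2Ω sin φ = 2 × 7.29×10⁻⁵ × sin 50° = 1.12×10⁻⁴ s⁻¹
Geostrophic balance rearranged: |∂P/∂n| = f ρ V_g
|∂P/∂n| = 1.12×10⁻⁴ × 0.863 × 13.0 = 1.25×10⁻³ Pa/m
Isobar spacing: Δn = ΔP/|∂P/∂n| = 400 Pa / 1.25×10⁻³ Pa/m = 319223 m ≈ 319 km

319 km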